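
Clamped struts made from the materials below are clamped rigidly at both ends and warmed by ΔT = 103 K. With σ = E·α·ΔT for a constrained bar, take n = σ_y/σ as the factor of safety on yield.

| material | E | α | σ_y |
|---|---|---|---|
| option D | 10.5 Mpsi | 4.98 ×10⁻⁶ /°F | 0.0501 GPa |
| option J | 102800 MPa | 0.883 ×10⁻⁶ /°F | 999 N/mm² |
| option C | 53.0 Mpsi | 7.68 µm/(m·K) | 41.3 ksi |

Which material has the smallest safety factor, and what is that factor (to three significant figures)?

With everything in SI (GPa, ×10⁻⁶/K, MPa):
  option D: E = 72.39, α = 8.96, σ_y = 50.10 → σ = 66.8 MPa, n = 0.750
  option J: E = 102.8, α = 1.59, σ_y = 999.0 → σ = 16.8 MPa, n = 59.4
  option C: E = 365.4, α = 7.68, σ_y = 284.8 → σ = 289 MPa, n = 0.985
The minimum is option D at n = 0.750.

option D, n = 0.750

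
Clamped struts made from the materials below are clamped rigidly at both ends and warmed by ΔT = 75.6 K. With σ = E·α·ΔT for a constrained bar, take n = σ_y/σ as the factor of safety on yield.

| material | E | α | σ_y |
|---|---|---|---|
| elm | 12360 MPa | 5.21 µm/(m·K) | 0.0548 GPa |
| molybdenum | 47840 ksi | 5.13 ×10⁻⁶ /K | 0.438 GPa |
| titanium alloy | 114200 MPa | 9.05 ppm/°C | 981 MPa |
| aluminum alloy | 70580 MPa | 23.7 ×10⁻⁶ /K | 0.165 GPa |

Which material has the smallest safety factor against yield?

In consistent units (E in GPa, α in ×10⁻⁶/K, σ_y in MPa):
  elm: E = 12.36, α = 5.21, σ_y = 54.80 → σ = 4.87 MPa, n = 11.3
  molybdenum: E = 329.8, α = 5.13, σ_y = 438.0 → σ = 128 MPa, n = 3.42
  titanium alloy: E = 114.2, α = 9.05, σ_y = 981.0 → σ = 78.1 MPa, n = 12.6
  aluminum alloy: E = 70.58, α = 23.7, σ_y = 165.0 → σ = 126 MPa, n = 1.30
Smallest n: aluminum alloy with n = 1.30.

aluminum alloy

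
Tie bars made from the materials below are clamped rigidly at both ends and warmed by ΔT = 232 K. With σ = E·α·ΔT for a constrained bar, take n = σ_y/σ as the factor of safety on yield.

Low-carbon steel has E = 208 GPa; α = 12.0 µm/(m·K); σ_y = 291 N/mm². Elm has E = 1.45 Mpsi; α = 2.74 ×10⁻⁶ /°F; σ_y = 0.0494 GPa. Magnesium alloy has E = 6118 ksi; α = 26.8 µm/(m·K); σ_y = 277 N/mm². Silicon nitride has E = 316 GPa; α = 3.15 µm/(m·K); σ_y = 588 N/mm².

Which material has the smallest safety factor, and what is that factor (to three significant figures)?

In consistent units (E in GPa, α in ×10⁻⁶/K, σ_y in MPa):
  low-carbon steel: E = 208.0, α = 12.0, σ_y = 291.0 → σ = 579 MPa, n = 0.503
  elm: E = 9.997, α = 4.93, σ_y = 49.40 → σ = 11.4 MPa, n = 4.32
  magnesium alloy: E = 42.18, α = 26.8, σ_y = 277.0 → σ = 262 MPa, n = 1.06
  silicon nitride: E = 316.0, α = 3.15, σ_y = 588.0 → σ = 231 MPa, n = 2.55
Smallest n: low-carbon steel with n = 0.503.

low-carbon steel, n = 0.503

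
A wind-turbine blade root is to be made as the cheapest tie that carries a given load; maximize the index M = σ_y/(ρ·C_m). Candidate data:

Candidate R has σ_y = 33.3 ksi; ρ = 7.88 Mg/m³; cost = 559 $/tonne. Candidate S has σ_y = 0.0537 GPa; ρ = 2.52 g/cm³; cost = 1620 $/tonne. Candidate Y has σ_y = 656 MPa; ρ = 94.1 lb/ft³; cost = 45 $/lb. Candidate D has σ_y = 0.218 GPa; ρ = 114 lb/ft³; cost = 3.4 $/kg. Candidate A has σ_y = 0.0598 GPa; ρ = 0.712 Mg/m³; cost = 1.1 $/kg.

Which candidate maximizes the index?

candidate A

Convert each candidate to consistent units, then evaluate M:
  candidate R: σ_y = 229.6 MPa, ρ = 7880 kg/m³, cost = 0.5590 $/kg
  candidate S: σ_y = 53.70 MPa, ρ = 2520 kg/m³, cost = 1.620 $/kg
  candidate Y: σ_y = 656.0 MPa, ρ = 1507 kg/m³, cost = 99.21 $/kg
  candidate D: σ_y = 218.0 MPa, ρ = 1826 kg/m³, cost = 3.400 $/kg
  candidate A: σ_y = 59.80 MPa, ρ = 712.0 kg/m³, cost = 1.100 $/kg
  candidate A: M = 76.4 kN·m per $
  candidate R: M = 52.1 kN·m per $
  candidate D: M = 35.1 kN·m per $
  candidate S: M = 13.2 kN·m per $
  candidate Y: M = 4.39 kN·m per $
Candidate A ranks first.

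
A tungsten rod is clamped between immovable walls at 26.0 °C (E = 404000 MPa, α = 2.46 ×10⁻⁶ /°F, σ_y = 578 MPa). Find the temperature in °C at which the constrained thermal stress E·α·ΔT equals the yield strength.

349 °C

E = 404000 MPa = 404.0 GPa.
α = 2.46×10⁻⁶/°F × 9/5 = 4.43×10⁻⁶/K.
E·α·ΔT = 578.0 MPa ⇒ ΔT = 578.0 / (404.0×10³ × 4.43×10⁻⁶) = 323.1 K.
T = 26.0 + 323.1 = 349.1 °C.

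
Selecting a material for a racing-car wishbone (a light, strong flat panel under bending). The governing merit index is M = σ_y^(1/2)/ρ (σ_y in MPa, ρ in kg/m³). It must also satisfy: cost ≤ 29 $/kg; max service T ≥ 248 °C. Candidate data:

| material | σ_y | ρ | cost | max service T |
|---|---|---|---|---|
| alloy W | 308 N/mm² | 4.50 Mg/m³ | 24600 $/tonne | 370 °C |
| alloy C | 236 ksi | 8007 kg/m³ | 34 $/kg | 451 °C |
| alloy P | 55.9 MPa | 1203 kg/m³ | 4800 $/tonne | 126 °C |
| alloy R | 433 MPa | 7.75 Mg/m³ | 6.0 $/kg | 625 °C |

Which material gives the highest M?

Screen on constraints: cost ≤ 29 $/kg; max service T ≥ 248 °C. Survivors: alloy W, alloy R.
After converting to SI:
  alloy W: σ_y = 308.0 MPa, ρ = 4500 kg/m³
  alloy R: σ_y = 433.0 MPa, ρ = 7750 kg/m³
  alloy W: M = 3.90×10⁻³
  alloy R: M = 2.68×10⁻³
The maximum is for alloy W.

alloy W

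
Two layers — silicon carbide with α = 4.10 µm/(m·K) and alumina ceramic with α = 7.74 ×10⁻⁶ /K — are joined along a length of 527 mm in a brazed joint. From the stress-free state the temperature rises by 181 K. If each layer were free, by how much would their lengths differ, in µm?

347 µm

Δα = |4.10 − 7.74|×10⁻⁶/K = 3.64×10⁻⁶/K.
ΔL_mismatch = Δα·L·ΔT = 3.64×10⁻⁶ × 527.0 mm × 181.0 K = 347 µm.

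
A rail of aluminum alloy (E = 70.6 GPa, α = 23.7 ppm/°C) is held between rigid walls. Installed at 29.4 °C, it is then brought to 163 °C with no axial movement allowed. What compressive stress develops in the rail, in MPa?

ΔT = 133.6 K. Constrained thermal stress σ = E·α·ΔT = 70.60×10³ MPa × 23.7×10⁻⁶ × 133.6 = 224 MPa (compressive).

224 MPa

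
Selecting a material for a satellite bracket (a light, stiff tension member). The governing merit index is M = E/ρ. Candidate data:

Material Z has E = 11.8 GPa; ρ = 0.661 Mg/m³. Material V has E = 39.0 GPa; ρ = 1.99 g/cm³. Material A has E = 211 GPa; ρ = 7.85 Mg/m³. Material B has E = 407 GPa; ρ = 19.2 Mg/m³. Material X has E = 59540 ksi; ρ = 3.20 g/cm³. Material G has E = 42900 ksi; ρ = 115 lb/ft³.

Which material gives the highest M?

After converting to SI:
  material Z: E = 11.80 GPa, ρ = 661.0 kg/m³
  material V: E = 39.00 GPa, ρ = 1990 kg/m³
  material A: E = 211.0 GPa, ρ = 7850 kg/m³
  material B: E = 407.0 GPa, ρ = 19200 kg/m³
  material X: E = 410.5 GPa, ρ = 3200 kg/m³
  material G: E = 295.8 GPa, ρ = 1842 kg/m³
  material G: M = 161 MN·m/kg
  material X: M = 128 MN·m/kg
  material A: M = 26.9 MN·m/kg
  material B: M = 21.2 MN·m/kg
  material V: M = 19.6 MN·m/kg
  material Z: M = 17.9 MN·m/kg
Highest index: material G.

material G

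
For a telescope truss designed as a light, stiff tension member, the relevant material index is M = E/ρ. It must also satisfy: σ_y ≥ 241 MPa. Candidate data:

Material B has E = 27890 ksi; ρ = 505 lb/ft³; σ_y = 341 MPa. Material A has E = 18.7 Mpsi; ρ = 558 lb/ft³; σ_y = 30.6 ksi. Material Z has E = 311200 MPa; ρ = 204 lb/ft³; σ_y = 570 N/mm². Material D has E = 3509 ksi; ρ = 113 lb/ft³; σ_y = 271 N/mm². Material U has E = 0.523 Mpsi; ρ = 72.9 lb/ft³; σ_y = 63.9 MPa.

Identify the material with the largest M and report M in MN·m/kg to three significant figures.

Screen on constraints: σ_y ≥ 241 MPa. Survivors: material B, material Z, material D.
After converting to SI:
  material B: E = 192.3 GPa, ρ = 8089 kg/m³
  material Z: E = 311.2 GPa, ρ = 3268 kg/m³
  material D: E = 24.19 GPa, ρ = 1810 kg/m³
  material Z: M = 95.2 MN·m/kg
  material B: M = 23.8 MN·m/kg
  material D: M = 13.4 MN·m/kg
Highest index: material Z.

material Z, M = 95.2 MN·m/kg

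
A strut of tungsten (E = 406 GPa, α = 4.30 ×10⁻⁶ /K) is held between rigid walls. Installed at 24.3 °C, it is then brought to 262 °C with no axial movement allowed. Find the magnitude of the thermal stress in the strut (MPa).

ΔT = 237.7 K. Constrained thermal stress σ = E·α·ΔT = 406.0×10³ MPa × 4.30×10⁻⁶ × 237.7 = 415 MPa (compressive).

415 MPa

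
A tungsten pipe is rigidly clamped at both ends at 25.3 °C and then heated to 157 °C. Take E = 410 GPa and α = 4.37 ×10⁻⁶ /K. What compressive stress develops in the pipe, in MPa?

ΔT = 131.7 K. Constrained thermal stress σ = E·α·ΔT = 410.0×10³ MPa × 4.37×10⁻⁶ × 131.7 = 236 MPa (compressive).

236 MPa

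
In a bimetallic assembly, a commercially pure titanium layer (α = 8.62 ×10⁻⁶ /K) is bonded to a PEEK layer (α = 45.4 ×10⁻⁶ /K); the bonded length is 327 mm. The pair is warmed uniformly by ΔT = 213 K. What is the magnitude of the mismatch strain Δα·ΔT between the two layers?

Δα = |8.62 − 45.4|×10⁻⁶/K = 36.8×10⁻⁶/K.
Mismatch strain = Δα·ΔT = 36.8×10⁻⁶ × 213.0 = 7.83×10⁻³.

7.83×10⁻³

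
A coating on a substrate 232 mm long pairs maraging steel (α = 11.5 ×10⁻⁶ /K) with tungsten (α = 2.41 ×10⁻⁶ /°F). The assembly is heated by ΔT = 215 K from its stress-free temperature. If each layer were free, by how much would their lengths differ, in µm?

357 µm

tungsten: α = 2.41×10⁻⁶/°F × 9/5 = 4.34×10⁻⁶/K.
Δα = |11.5 − 4.34|×10⁻⁶/K = 7.16×10⁻⁶/K.
ΔL_mismatch = Δα·L·ΔT = 7.16×10⁻⁶ × 232.0 mm × 215.0 K = 357 µm.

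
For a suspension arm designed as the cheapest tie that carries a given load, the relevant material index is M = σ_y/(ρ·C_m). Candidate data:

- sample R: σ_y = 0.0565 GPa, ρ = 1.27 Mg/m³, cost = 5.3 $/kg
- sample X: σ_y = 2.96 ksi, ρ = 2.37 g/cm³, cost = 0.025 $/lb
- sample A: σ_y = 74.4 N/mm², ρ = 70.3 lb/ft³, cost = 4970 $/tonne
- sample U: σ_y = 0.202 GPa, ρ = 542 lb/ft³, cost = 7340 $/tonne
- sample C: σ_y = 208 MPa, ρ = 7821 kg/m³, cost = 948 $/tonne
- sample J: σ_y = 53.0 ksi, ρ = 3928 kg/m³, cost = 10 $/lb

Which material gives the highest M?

In SI units:
  sample R: σ_y = 56.50 MPa, ρ = 1270 kg/m³, cost = 5.300 $/kg
  sample X: σ_y = 20.41 MPa, ρ = 2370 kg/m³, cost = 0.05511 $/kg
  sample A: σ_y = 74.40 MPa, ρ = 1126 kg/m³, cost = 4.970 $/kg
  sample U: σ_y = 202.0 MPa, ρ = 8682 kg/m³, cost = 7.340 $/kg
  sample C: σ_y = 208.0 MPa, ρ = 7821 kg/m³, cost = 0.9480 $/kg
  sample J: σ_y = 365.4 MPa, ρ = 3928 kg/m³, cost = 22.05 $/kg
  sample X: M = 156 kN·m per $
  sample C: M = 28.1 kN·m per $
  sample A: M = 13.3 kN·m per $
  sample R: M = 8.39 kN·m per $
  sample J: M = 4.22 kN·m per $
  sample U: M = 3.17 kN·m per $
Sample X has the largest M.

sample X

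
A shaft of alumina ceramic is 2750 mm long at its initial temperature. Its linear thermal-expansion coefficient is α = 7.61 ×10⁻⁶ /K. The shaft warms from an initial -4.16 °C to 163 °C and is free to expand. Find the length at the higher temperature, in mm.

2753.5 mm

ΔT = 163 − (-4.16) = 167.2 K.
ΔL = α·L₀·ΔT = 7.61×10⁻⁶ × 2750 mm × 167.2 K = 3.50 mm.
L = L₀ + ΔL = 2750 + 3.50 = 2753.5 mm.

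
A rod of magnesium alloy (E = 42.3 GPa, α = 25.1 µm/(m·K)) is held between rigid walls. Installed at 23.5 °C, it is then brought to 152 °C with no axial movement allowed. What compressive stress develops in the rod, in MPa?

136 MPa

ΔT = 128.5 K. Constrained thermal stress σ = E·α·ΔT = 42.30×10³ MPa × 25.1×10⁻⁶ × 128.5 = 136 MPa (compressive).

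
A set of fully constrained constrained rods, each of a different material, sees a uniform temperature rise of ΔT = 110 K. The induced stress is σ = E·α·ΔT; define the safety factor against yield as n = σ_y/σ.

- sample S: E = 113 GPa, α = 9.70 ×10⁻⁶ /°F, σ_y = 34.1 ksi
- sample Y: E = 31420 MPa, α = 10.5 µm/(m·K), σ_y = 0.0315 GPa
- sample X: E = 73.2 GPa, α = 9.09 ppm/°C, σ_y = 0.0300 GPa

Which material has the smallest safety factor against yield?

sample X

With everything in SI (GPa, ×10⁻⁶/K, MPa):
  sample S: E = 113.0, α = 17.5, σ_y = 235.1 → σ = 217 MPa, n = 1.08
  sample Y: E = 31.42, α = 10.5, σ_y = 31.50 → σ = 36.3 MPa, n = 0.868
  sample X: E = 73.20, α = 9.09, σ_y = 30.00 → σ = 73.2 MPa, n = 0.410
Smallest n: sample X with n = 0.410.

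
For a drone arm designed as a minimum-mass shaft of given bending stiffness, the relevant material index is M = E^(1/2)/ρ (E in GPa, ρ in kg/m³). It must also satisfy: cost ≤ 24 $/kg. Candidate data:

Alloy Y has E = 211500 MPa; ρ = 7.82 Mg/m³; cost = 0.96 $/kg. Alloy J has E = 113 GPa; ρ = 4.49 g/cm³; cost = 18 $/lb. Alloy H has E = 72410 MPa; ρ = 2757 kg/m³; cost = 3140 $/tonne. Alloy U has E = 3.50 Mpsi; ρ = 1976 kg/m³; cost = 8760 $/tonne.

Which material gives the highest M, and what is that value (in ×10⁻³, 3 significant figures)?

alloy H, M = 3.09×10⁻³

Screen on constraints: cost ≤ 24 $/kg. Survivors: alloy Y, alloy H, alloy U.
After converting to SI:
  alloy Y: E = 211.5 GPa, ρ = 7820 kg/m³
  alloy H: E = 72.41 GPa, ρ = 2757 kg/m³
  alloy U: E = 24.13 GPa, ρ = 1976 kg/m³
  alloy H: M = 3.09×10⁻³
  alloy U: M = 2.49×10⁻³
  alloy Y: M = 1.86×10⁻³
Alloy H ranks first.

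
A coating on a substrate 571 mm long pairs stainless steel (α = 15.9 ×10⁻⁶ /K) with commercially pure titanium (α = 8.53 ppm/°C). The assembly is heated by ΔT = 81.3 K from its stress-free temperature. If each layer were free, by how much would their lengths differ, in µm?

342 µm

Δα = |15.9 − 8.53|×10⁻⁶/K = 7.37×10⁻⁶/K.
ΔL_mismatch = Δα·L·ΔT = 7.37×10⁻⁶ × 571.0 mm × 81.3 K = 342 µm.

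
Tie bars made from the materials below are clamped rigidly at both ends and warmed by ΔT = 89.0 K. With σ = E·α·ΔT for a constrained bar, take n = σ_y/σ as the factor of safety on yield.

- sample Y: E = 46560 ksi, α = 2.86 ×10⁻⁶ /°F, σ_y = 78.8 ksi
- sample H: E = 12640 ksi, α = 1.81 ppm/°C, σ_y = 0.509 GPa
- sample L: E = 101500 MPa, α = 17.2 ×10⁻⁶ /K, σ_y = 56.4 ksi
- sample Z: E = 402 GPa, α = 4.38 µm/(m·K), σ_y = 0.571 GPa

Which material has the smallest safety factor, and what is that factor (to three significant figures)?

sample L, n = 2.50

In consistent units (E in GPa, α in ×10⁻⁶/K, σ_y in MPa):
  sample Y: E = 321.0, α = 5.15, σ_y = 543.3 → σ = 147 MPa, n = 3.69
  sample H: E = 87.15, α = 1.81, σ_y = 509.0 → σ = 14.0 MPa, n = 36.3
  sample L: E = 101.5, α = 17.2, σ_y = 388.9 → σ = 155 MPa, n = 2.50
  sample Z: E = 402.0, α = 4.38, σ_y = 571.0 → σ = 157 MPa, n = 3.64
The minimum is sample L at n = 2.50.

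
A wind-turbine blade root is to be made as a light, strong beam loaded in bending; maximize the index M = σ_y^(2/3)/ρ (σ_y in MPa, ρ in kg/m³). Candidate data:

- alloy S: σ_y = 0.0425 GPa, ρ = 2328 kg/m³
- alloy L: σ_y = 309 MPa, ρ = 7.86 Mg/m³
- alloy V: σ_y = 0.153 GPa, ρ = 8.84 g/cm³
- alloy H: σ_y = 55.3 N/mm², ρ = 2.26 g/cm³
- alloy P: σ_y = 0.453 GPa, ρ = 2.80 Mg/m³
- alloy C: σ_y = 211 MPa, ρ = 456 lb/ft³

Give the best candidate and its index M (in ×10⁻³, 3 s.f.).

alloy P, M = 21.1×10⁻³

In SI units:
  alloy S: σ_y = 42.50 MPa, ρ = 2328 kg/m³
  alloy L: σ_y = 309.0 MPa, ρ = 7860 kg/m³
  alloy V: σ_y = 153.0 MPa, ρ = 8840 kg/m³
  alloy H: σ_y = 55.30 MPa, ρ = 2260 kg/m³
  alloy P: σ_y = 453.0 MPa, ρ = 2800 kg/m³
  alloy C: σ_y = 211.0 MPa, ρ = 7304 kg/m³
  alloy P: M = 21.1×10⁻³
  alloy H: M = 6.42×10⁻³
  alloy L: M = 5.82×10⁻³
  alloy S: M = 5.23×10⁻³
  alloy C: M = 4.85×10⁻³
  alloy V: M = 3.24×10⁻³
Highest index: alloy P.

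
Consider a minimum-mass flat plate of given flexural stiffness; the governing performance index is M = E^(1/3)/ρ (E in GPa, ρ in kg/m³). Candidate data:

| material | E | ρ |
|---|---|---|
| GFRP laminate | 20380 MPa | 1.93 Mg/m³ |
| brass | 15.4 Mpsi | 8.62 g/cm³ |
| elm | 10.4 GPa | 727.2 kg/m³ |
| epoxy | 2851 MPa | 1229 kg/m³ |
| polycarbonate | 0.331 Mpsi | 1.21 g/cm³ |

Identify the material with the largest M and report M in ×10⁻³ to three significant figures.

Normalizing units and computing the index:
  GFRP laminate: E = 20.38 GPa, ρ = 1930 kg/m³
  brass: E = 106.2 GPa, ρ = 8620 kg/m³
  elm: E = 10.40 GPa, ρ = 727.2 kg/m³
  epoxy: E = 2.851 GPa, ρ = 1229 kg/m³
  polycarbonate: E = 2.282 GPa, ρ = 1210 kg/m³
  elm: M = 3.00×10⁻³
  GFRP laminate: M = 1.42×10⁻³
  epoxy: M = 1.15×10⁻³
  polycarbonate: M = 1.09×10⁻³
  brass: M = 0.549×10⁻³
Elm has the largest M.

elm, M = 3.00×10⁻³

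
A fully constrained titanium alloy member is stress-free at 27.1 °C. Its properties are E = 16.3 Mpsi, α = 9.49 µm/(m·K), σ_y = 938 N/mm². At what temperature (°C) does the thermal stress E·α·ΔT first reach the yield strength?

E = 16.3 Mpsi = 112.4 GPa.
σ_y = 938 N/mm² = 938.0 MPa.
E·α·ΔT = 938.0 MPa ⇒ ΔT = 938.0 / (112.4×10³ × 9.49×10⁻⁶) = 879.5 K.
T = 27.1 + 879.5 = 906.6 °C.

907 °C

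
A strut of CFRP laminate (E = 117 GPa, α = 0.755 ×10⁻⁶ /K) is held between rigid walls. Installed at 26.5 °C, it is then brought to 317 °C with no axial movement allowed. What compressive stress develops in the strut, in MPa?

25.7 MPa

ΔT = 290.5 K. Constrained thermal stress σ = E·α·ΔT = 117.0×10³ MPa × 0.755×10⁻⁶ × 290.5 = 25.7 MPa (compressive).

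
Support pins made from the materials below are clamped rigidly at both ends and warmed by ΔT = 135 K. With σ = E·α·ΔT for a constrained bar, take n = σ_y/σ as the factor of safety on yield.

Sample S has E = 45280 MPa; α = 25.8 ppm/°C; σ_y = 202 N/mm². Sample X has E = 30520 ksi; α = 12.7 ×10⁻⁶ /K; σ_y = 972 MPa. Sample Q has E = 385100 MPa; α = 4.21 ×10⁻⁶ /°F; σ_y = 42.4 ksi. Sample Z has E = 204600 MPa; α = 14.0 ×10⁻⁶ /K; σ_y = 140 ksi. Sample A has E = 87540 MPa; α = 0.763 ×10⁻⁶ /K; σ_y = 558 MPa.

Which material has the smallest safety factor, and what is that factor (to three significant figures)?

sample Q, n = 0.742

Per material, after unit conversion:
  sample S: E = 45.28, α = 25.8, σ_y = 202.0 → σ = 158 MPa, n = 1.28
  sample X: E = 210.4, α = 12.7, σ_y = 972.0 → σ = 361 MPa, n = 2.69
  sample Q: E = 385.1, α = 7.58, σ_y = 292.3 → σ = 394 MPa, n = 0.742
  sample Z: E = 204.6, α = 14.0, σ_y = 965.3 → σ = 387 MPa, n = 2.50
  sample A: E = 87.54, α = 0.763, σ_y = 558.0 → σ = 9.02 MPa, n = 61.9
Sample Q has the lowest safety factor, n = 0.742.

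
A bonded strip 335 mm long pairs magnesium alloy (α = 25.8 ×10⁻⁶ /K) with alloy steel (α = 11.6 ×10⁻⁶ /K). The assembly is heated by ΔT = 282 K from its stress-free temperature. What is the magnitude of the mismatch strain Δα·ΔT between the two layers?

4.00×10⁻³

Δα = |25.8 − 11.6|×10⁻⁶/K = 14.2×10⁻⁶/K.
Mismatch strain = Δα·ΔT = 14.2×10⁻⁶ × 282.0 = 4.00×10⁻³.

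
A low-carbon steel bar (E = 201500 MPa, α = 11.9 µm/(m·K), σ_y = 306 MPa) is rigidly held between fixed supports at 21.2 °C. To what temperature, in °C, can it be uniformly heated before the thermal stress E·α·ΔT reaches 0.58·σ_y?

95.2 °C

E = 201500 MPa = 201.5 GPa.
E·α·ΔT = 177.5 MPa ⇒ ΔT = 177.5 / (201.5×10³ × 11.9×10⁻⁶) = 74.02 K.
T = 21.2 + 74.02 = 95.22 °C.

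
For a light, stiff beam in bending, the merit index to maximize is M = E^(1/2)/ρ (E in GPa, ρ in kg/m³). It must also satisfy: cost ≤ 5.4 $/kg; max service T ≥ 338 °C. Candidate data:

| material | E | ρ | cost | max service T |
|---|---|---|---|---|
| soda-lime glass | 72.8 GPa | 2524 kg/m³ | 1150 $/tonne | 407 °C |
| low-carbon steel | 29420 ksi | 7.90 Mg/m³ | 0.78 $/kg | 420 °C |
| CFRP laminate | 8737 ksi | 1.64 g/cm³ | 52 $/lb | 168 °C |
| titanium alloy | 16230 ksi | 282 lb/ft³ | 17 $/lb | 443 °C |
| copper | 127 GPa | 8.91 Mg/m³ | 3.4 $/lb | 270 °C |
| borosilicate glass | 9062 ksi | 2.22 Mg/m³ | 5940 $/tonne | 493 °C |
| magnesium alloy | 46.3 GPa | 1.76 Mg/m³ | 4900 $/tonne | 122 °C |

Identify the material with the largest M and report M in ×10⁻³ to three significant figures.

soda-lime glass, M = 3.38×10⁻³

Screen on constraints: cost ≤ 5.4 $/kg; max service T ≥ 338 °C. Survivors: soda-lime glass, low-carbon steel.
Putting every candidate on a common basis:
  soda-lime glass: E = 72.80 GPa, ρ = 2524 kg/m³
  low-carbon steel: E = 202.8 GPa, ρ = 7900 kg/m³
  soda-lime glass: M = 3.38×10⁻³
  low-carbon steel: M = 1.80×10⁻³
Highest index: soda-lime glass.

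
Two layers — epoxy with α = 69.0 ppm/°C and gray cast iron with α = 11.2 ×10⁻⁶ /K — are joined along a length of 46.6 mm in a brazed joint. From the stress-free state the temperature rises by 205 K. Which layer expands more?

α(epoxy) = 69.0×10⁻⁶/K vs α(gray cast iron) = 11.2×10⁻⁶/K.
Higher α expands more for the same ΔT: epoxy.

epoxy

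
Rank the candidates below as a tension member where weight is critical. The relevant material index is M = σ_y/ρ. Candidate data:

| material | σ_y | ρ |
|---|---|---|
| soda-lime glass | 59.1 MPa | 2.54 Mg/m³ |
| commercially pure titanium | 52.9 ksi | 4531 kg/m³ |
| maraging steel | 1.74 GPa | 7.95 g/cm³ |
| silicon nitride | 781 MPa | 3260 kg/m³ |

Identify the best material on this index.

Convert each candidate to consistent units, then evaluate M:
  soda-lime glass: σ_y = 59.10 MPa, ρ = 2540 kg/m³
  commercially pure titanium: σ_y = 364.7 MPa, ρ = 4531 kg/m³
  maraging steel: σ_y = 1740 MPa, ρ = 7950 kg/m³
  silicon nitride: σ_y = 781.0 MPa, ρ = 3260 kg/m³
  silicon nitride: M = 240 kN·m/kg
  maraging steel: M = 219 kN·m/kg
  commercially pure titanium: M = 80.5 kN·m/kg
  soda-lime glass: M = 23.3 kN·m/kg
Silicon nitride has the largest M.

silicon nitride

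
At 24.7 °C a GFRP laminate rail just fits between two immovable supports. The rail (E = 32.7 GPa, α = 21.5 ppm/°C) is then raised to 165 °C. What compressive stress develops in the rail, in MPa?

ΔT = 140.3 K. Constrained thermal stress σ = E·α·ΔT = 32.70×10³ MPa × 21.5×10⁻⁶ × 140.3 = 98.6 MPa (compressive).

98.6 MPa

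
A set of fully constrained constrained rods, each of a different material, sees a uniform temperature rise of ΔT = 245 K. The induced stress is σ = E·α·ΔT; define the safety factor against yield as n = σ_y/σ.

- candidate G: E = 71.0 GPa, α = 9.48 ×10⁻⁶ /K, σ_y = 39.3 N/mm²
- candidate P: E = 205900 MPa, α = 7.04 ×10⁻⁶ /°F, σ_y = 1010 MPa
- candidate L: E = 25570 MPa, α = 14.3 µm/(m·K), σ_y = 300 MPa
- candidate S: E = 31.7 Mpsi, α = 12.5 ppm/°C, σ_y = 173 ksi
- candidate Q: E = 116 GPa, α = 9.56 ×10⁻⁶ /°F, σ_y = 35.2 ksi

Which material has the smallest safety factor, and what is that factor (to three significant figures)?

With everything in SI (GPa, ×10⁻⁶/K, MPa):
  candidate G: E = 71.00, α = 9.48, σ_y = 39.30 → σ = 165 MPa, n = 0.238
  candidate P: E = 205.9, α = 12.7, σ_y = 1010 → σ = 639 MPa, n = 1.58
  candidate L: E = 25.57, α = 14.3, σ_y = 300.0 → σ = 89.6 MPa, n = 3.35
  candidate S: E = 218.6, α = 12.5, σ_y = 1193 → σ = 669 MPa, n = 1.78
  candidate Q: E = 116.0, α = 17.2, σ_y = 242.7 → σ = 489 MPa, n = 0.496
The minimum is candidate G at n = 0.238.

candidate G, n = 0.238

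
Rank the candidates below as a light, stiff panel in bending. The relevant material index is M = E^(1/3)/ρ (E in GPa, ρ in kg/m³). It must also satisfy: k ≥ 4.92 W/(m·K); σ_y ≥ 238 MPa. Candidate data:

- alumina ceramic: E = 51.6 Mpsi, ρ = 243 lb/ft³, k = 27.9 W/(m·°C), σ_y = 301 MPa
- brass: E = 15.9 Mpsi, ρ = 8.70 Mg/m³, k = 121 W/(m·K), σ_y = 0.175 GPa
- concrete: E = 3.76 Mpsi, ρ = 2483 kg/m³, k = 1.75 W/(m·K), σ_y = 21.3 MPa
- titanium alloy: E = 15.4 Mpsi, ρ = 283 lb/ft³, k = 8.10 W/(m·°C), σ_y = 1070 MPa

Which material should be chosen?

Screen on constraints: k ≥ 4.92 W/(m·K); σ_y ≥ 238 MPa. Survivors: alumina ceramic, titanium alloy.
Normalizing units and computing the index:
  alumina ceramic: E = 355.8 GPa, ρ = 3892 kg/m³
  titanium alloy: E = 106.2 GPa, ρ = 4533 kg/m³
  alumina ceramic: M = 1.82×10⁻³
  titanium alloy: M = 1.04×10⁻³
Alumina ceramic ranks first.

alumina ceramic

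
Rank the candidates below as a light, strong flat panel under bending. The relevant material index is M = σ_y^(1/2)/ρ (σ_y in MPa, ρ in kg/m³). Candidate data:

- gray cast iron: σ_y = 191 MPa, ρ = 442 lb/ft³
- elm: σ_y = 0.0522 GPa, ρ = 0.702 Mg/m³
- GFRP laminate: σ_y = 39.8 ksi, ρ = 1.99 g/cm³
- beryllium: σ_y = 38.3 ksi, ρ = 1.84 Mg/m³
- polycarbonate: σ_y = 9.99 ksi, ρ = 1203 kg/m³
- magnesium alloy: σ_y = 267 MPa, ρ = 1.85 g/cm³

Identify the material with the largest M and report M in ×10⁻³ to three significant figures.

Putting every candidate on a common basis:
  gray cast iron: σ_y = 191.0 MPa, ρ = 7080 kg/m³
  elm: σ_y = 52.20 MPa, ρ = 702.0 kg/m³
  GFRP laminate: σ_y = 274.4 MPa, ρ = 1990 kg/m³
  beryllium: σ_y = 264.1 MPa, ρ = 1840 kg/m³
  polycarbonate: σ_y = 68.88 MPa, ρ = 1203 kg/m³
  magnesium alloy: σ_y = 267.0 MPa, ρ = 1850 kg/m³
  elm: M = 10.3×10⁻³
  magnesium alloy: M = 8.83×10⁻³
  beryllium: M = 8.83×10⁻³
  GFRP laminate: M = 8.32×10⁻³
  polycarbonate: M = 6.90×10⁻³
  gray cast iron: M = 1.95×10⁻³
The maximum is for elm.

elm, M = 10.3×10⁻³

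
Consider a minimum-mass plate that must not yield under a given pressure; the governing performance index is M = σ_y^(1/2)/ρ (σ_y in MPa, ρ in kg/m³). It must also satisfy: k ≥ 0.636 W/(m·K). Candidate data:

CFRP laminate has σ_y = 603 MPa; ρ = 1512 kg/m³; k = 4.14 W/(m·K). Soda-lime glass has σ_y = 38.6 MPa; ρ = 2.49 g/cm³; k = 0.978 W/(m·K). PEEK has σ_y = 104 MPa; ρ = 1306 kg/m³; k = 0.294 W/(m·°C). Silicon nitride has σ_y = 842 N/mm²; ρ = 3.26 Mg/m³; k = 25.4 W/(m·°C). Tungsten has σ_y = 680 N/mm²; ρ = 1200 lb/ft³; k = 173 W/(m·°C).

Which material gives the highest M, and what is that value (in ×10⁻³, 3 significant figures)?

Screen on constraints: k ≥ 0.636 W/(m·K). Survivors: CFRP laminate, soda-lime glass, silicon nitride, tungsten.
Convert each candidate to consistent units, then evaluate M:
  CFRP laminate: σ_y = 603.0 MPa, ρ = 1512 kg/m³
  soda-lime glass: σ_y = 38.60 MPa, ρ = 2490 kg/m³
  silicon nitride: σ_y = 842.0 MPa, ρ = 3260 kg/m³
  tungsten: σ_y = 680.0 MPa, ρ = 19220 kg/m³
  CFRP laminate: M = 16.2×10⁻³
  silicon nitride: M = 8.90×10⁻³
  soda-lime glass: M = 2.50×10⁻³
  tungsten: M = 1.36×10⁻³
The maximum is for CFRP laminate.

CFRP laminate, M = 16.2×10⁻³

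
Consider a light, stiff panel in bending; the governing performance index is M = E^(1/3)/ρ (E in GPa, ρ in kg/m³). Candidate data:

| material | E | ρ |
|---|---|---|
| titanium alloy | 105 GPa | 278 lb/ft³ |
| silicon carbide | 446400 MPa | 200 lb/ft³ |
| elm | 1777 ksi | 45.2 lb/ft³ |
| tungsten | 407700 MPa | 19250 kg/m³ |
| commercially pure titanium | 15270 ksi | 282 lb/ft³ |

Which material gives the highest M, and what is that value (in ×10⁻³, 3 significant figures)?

elm, M = 3.18×10⁻³

Normalizing units and computing the index:
  titanium alloy: E = 105.0 GPa, ρ = 4453 kg/m³
  silicon carbide: E = 446.4 GPa, ρ = 3204 kg/m³
  elm: E = 12.25 GPa, ρ = 724.0 kg/m³
  tungsten: E = 407.7 GPa, ρ = 19250 kg/m³
  commercially pure titanium: E = 105.3 GPa, ρ = 4517 kg/m³
  elm: M = 3.18×10⁻³
  silicon carbide: M = 2.39×10⁻³
  titanium alloy: M = 1.06×10⁻³
  commercially pure titanium: M = 1.05×10⁻³
  tungsten: M = 0.385×10⁻³
Elm has the largest M.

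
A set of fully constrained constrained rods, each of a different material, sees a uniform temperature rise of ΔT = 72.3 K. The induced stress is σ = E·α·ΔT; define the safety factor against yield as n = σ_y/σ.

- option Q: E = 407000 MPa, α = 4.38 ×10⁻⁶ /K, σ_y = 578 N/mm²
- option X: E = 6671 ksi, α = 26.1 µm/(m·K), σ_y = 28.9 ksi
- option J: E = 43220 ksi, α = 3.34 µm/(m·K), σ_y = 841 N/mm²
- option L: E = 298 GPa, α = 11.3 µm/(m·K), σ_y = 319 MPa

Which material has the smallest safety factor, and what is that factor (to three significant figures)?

option L, n = 1.31

In consistent units (E in GPa, α in ×10⁻⁶/K, σ_y in MPa):
  option Q: E = 407.0, α = 4.38, σ_y = 578.0 → σ = 129 MPa, n = 4.48
  option X: E = 45.99, α = 26.1, σ_y = 199.3 → σ = 86.8 MPa, n = 2.30
  option J: E = 298.0, α = 3.34, σ_y = 841.0 → σ = 72.0 MPa, n = 11.7
  option L: E = 298.0, α = 11.3, σ_y = 319.0 → σ = 243 MPa, n = 1.31
Option L has the lowest safety factor, n = 1.31.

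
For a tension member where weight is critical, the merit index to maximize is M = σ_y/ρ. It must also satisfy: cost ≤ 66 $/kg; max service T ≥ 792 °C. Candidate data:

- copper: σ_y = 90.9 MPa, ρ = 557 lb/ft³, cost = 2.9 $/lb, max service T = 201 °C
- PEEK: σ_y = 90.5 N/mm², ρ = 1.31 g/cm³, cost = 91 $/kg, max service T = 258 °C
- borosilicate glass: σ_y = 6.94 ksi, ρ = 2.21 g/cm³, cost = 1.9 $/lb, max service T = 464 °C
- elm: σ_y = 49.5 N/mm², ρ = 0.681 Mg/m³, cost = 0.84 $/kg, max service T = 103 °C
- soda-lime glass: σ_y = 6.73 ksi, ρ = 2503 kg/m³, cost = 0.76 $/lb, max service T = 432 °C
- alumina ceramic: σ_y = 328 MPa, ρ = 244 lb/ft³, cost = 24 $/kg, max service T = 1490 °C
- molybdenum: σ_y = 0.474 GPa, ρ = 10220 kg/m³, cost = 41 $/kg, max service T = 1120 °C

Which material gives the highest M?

Screen on constraints: cost ≤ 66 $/kg; max service T ≥ 792 °C. Survivors: alumina ceramic, molybdenum.
Convert each candidate to consistent units, then evaluate M:
  alumina ceramic: σ_y = 328.0 MPa, ρ = 3909 kg/m³
  molybdenum: σ_y = 474.0 MPa, ρ = 10220 kg/m³
  alumina ceramic: M = 83.9 kN·m/kg
  molybdenum: M = 46.4 kN·m/kg
Alumina ceramic ranks first.

alumina ceramic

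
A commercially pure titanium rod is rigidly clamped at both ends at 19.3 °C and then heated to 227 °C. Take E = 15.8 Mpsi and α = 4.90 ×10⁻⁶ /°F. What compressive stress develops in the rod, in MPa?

E = 15.8 Mpsi = 108.9 GPa.
α = 4.90×10⁻⁶/°F × 9/5 = 8.82×10⁻⁶/K.
ΔT = 207.7 K. Constrained thermal stress σ = E·α·ΔT = 108.9×10³ MPa × 8.82×10⁻⁶ × 207.7 = 200 MPa (compressive).

200 MPa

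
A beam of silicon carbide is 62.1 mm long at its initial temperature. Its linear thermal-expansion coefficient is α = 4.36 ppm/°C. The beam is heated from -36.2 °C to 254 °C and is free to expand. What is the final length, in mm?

ΔT = 254 − (-36.2) = 290.2 K.
ΔL = α·L₀·ΔT = 4.36×10⁻⁶ × 62.1 mm × 290.2 K = 0.0786 mm.
L = L₀ + ΔL = 62.1 + 0.0786 = 62.179 mm.

62.179 mm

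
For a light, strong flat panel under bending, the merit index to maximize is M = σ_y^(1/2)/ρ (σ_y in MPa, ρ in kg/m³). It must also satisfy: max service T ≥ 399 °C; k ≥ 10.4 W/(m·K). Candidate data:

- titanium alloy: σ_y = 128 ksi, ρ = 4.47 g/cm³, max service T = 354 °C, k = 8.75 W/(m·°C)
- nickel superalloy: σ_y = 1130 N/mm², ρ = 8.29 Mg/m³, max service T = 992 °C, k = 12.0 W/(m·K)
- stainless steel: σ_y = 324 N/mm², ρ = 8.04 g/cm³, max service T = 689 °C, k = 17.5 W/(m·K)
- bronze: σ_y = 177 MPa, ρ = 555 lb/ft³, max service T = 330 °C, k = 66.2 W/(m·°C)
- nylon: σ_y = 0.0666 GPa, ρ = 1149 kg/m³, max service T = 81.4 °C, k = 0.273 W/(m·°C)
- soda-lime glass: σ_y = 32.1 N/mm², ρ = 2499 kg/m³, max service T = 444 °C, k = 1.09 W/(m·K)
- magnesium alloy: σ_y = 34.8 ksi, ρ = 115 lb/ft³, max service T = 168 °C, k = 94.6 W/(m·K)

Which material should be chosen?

Screen on constraints: max service T ≥ 399 °C; k ≥ 10.4 W/(m·K). Survivors: nickel superalloy, stainless steel.
Convert each candidate to consistent units, then evaluate M:
  nickel superalloy: σ_y = 1130 MPa, ρ = 8290 kg/m³
  stainless steel: σ_y = 324.0 MPa, ρ = 8040 kg/m³
  nickel superalloy: M = 4.05×10⁻³
  stainless steel: M = 2.24×10⁻³
Nickel superalloy has the largest M.

nickel superalloy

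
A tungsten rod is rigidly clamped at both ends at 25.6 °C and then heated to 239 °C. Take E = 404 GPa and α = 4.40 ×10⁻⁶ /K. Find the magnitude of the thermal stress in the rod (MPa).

379 MPa

ΔT = 213.4 K. Constrained thermal stress σ = E·α·ΔT = 404.0×10³ MPa × 4.40×10⁻⁶ × 213.4 = 379 MPa (compressive).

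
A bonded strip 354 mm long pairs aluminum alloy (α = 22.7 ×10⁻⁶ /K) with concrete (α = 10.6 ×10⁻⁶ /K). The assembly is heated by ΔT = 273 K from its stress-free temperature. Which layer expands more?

α(aluminum alloy) = 22.7×10⁻⁶/K vs α(concrete) = 10.6×10⁻⁶/K.
Higher α expands more for the same ΔT: aluminum alloy.

aluminum alloy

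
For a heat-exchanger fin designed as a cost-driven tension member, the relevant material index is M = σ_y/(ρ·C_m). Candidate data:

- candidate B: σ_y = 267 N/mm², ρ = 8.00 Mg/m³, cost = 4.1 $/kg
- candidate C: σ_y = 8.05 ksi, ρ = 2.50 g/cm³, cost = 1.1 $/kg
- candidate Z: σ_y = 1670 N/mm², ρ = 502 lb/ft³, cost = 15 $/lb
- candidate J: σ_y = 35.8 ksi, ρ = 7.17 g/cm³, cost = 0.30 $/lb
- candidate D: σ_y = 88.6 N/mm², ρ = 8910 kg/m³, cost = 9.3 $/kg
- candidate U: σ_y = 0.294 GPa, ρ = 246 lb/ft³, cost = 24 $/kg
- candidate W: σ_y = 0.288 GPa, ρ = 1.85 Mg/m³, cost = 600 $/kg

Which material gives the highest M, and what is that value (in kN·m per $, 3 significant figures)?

Normalizing units and computing the index:
  candidate B: σ_y = 267.0 MPa, ρ = 8000 kg/m³, cost = 4.100 $/kg
  candidate C: σ_y = 55.50 MPa, ρ = 2500 kg/m³, cost = 1.100 $/kg
  candidate Z: σ_y = 1670 MPa, ρ = 8041 kg/m³, cost = 33.07 $/kg
  candidate J: σ_y = 246.8 MPa, ρ = 7170 kg/m³, cost = 0.6614 $/kg
  candidate D: σ_y = 88.60 MPa, ρ = 8910 kg/m³, cost = 9.300 $/kg
  candidate U: σ_y = 294.0 MPa, ρ = 3941 kg/m³, cost = 24.00 $/kg
  candidate W: σ_y = 288.0 MPa, ρ = 1850 kg/m³, cost = 600.0 $/kg
  candidate J: M = 52.1 kN·m per $
  candidate C: M = 20.2 kN·m per $
  candidate B: M = 8.14 kN·m per $
  candidate Z: M = 6.28 kN·m per $
  candidate U: M = 3.11 kN·m per $
  candidate D: M = 1.07 kN·m per $
  candidate W: M = 0.259 kN·m per $
The maximum is for candidate J.

candidate J, M = 52.1 kN·m per $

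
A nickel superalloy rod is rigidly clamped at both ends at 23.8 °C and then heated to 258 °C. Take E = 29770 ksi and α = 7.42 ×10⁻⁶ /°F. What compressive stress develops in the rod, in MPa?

642 MPa

E = 29770 ksi = 205.3 GPa.
α = 7.42×10⁻⁶/°F × 9/5 = 13.4×10⁻⁶/K.
ΔT = 234.2 K. Constrained thermal stress σ = E·α·ΔT = 205.3×10³ MPa × 13.4×10⁻⁶ × 234.2 = 642 MPa (compressive).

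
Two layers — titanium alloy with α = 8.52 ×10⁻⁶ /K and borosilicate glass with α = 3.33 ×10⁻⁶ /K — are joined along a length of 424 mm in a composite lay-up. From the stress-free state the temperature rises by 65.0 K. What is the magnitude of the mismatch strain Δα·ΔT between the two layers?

Δα = |8.52 − 3.33|×10⁻⁶/K = 5.19×10⁻⁶/K.
Mismatch strain = Δα·ΔT = 5.19×10⁻⁶ × 65.0 = 3.37×10⁻⁴.

3.37×10⁻⁴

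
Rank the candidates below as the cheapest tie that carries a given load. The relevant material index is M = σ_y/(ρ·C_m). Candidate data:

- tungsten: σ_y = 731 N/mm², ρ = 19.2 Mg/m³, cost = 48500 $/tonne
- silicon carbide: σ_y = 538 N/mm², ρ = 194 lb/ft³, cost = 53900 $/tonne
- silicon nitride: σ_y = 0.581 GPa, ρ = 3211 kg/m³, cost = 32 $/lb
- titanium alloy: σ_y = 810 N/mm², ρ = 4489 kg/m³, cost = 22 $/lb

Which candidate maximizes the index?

titanium alloy

In SI units:
  tungsten: σ_y = 731.0 MPa, ρ = 19200 kg/m³, cost = 48.50 $/kg
  silicon carbide: σ_y = 538.0 MPa, ρ = 3108 kg/m³, cost = 53.90 $/kg
  silicon nitride: σ_y = 581.0 MPa, ρ = 3211 kg/m³, cost = 70.55 $/kg
  titanium alloy: σ_y = 810.0 MPa, ρ = 4489 kg/m³, cost = 48.50 $/kg
  titanium alloy: M = 3.72 kN·m per $
  silicon carbide: M = 3.21 kN·m per $
  silicon nitride: M = 2.56 kN·m per $
  tungsten: M = 0.785 kN·m per $
The maximum is for titanium alloy.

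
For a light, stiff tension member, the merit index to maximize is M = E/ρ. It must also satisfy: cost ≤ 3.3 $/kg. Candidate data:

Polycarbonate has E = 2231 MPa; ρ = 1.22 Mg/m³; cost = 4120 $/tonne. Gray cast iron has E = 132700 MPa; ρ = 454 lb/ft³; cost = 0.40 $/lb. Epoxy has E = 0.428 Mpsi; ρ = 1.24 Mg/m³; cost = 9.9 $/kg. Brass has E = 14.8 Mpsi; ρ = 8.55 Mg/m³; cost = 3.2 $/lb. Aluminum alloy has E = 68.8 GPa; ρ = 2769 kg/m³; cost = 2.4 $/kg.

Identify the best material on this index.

aluminum alloy

Screen on constraints: cost ≤ 3.3 $/kg. Survivors: gray cast iron, aluminum alloy.
Normalizing units and computing the index:
  gray cast iron: E = 132.7 GPa, ρ = 7272 kg/m³
  aluminum alloy: E = 68.80 GPa, ρ = 2769 kg/m³
  aluminum alloy: M = 24.8 MN·m/kg
  gray cast iron: M = 18.2 MN·m/kg
Highest index: aluminum alloy.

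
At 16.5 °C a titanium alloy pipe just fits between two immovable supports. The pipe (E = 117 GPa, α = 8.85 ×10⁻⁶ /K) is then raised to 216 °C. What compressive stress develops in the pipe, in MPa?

207 MPa

ΔT = 199.5 K. Constrained thermal stress σ = E·α·ΔT = 117.0×10³ MPa × 8.85×10⁻⁶ × 199.5 = 207 MPa (compressive).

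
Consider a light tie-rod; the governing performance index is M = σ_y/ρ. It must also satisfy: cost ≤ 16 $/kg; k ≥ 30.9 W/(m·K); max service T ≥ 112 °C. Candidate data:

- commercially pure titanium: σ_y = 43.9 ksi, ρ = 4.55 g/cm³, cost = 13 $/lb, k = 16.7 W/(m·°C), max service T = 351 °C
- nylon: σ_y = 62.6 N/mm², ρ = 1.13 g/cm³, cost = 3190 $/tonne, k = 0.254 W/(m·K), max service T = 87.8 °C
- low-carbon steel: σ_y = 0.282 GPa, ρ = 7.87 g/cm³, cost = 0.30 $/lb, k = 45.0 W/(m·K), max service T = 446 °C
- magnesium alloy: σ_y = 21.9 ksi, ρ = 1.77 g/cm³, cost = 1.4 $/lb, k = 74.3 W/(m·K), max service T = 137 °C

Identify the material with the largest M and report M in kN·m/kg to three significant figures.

Screen on constraints: cost ≤ 16 $/kg; k ≥ 30.9 W/(m·K); max service T ≥ 112 °C. Survivors: low-carbon steel, magnesium alloy.
After converting to SI:
  low-carbon steel: σ_y = 282.0 MPa, ρ = 7870 kg/m³
  magnesium alloy: σ_y = 151.0 MPa, ρ = 1770 kg/m³
  magnesium alloy: M = 85.3 kN·m/kg
  low-carbon steel: M = 35.8 kN·m/kg
Magnesium alloy has the largest M.

magnesium alloy, M = 85.3 kN·m/kg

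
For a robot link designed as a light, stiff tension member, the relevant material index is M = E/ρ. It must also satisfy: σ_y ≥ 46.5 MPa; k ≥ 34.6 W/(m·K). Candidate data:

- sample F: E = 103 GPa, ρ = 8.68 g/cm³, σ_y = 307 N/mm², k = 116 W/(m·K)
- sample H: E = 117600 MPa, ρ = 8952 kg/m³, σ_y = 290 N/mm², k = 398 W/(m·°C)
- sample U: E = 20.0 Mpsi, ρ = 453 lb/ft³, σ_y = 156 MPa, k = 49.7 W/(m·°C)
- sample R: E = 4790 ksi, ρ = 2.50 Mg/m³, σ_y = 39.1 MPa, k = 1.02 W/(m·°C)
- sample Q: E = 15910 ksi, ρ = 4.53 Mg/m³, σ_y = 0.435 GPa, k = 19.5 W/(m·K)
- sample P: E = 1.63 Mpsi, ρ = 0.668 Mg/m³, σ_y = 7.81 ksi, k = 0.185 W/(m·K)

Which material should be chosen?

Screen on constraints: σ_y ≥ 46.5 MPa; k ≥ 34.6 W/(m·K). Survivors: sample F, sample H, sample U.
After converting to SI:
  sample F: E = 103.0 GPa, ρ = 8680 kg/m³
  sample H: E = 117.6 GPa, ρ = 8952 kg/m³
  sample U: E = 137.9 GPa, ρ = 7256 kg/m³
  sample U: M = 19.0 MN·m/kg
  sample H: M = 13.1 MN·m/kg
  sample F: M = 11.9 MN·m/kg
The maximum is for sample U.

sample U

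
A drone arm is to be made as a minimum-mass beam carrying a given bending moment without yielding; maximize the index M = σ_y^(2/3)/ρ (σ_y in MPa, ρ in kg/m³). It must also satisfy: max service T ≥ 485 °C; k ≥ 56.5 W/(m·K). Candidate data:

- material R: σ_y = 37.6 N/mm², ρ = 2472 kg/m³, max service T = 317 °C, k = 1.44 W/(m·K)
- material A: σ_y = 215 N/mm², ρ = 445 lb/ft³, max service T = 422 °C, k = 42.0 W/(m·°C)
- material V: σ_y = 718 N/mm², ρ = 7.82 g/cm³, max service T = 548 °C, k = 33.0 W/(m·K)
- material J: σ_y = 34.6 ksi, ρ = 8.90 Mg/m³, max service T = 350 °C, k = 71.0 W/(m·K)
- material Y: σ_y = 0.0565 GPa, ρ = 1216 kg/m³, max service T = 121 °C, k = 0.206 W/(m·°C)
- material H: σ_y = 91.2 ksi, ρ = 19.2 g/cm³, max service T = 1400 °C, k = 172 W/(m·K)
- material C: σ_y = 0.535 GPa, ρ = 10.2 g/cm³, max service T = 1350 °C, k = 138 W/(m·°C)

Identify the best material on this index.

material C

Screen on constraints: max service T ≥ 485 °C; k ≥ 56.5 W/(m·K). Survivors: material H, material C.
In SI units:
  material H: σ_y = 628.8 MPa, ρ = 19200 kg/m³
  material C: σ_y = 535.0 MPa, ρ = 10200 kg/m³
  material C: M = 6.46×10⁻³
  material H: M = 3.82×10⁻³
Material C ranks first.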